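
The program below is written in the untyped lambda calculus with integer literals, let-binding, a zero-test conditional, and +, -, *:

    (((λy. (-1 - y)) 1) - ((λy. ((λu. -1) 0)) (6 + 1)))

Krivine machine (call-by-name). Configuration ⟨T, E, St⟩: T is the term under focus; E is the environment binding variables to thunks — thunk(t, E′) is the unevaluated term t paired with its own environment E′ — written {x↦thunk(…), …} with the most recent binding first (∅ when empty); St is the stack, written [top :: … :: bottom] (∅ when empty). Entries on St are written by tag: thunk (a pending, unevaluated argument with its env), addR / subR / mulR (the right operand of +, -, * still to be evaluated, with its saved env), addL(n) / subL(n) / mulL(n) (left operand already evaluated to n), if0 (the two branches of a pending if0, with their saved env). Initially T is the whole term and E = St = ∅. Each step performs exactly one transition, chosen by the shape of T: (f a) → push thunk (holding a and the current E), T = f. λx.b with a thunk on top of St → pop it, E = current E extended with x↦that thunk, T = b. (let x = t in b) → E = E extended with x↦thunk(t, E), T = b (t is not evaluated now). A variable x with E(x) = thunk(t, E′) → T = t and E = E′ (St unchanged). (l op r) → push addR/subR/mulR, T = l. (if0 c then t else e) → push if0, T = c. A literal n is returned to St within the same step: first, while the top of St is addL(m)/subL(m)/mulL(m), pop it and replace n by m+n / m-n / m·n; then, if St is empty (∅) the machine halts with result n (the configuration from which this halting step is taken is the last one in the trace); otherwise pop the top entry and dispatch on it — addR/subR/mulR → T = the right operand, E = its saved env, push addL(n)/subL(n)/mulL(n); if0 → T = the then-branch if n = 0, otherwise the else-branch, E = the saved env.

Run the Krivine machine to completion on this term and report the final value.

Answer: -1

Machine steps:
0. ⟨T=(((λy. (-1 - y)) 1) - ((λy. ((λu. -1) 0)) (6 + 1))); E=∅; St=∅⟩
1. ⟨T=((λy. (-1 - y)) 1); E=∅; St=[subR]⟩
2. ⟨T=(λy. (-1 - y)); E=∅; St=[thunk :: subR]⟩
3. ⟨T=(-1 - y); E={y↦thunk(1, ∅)}; St=[subR]⟩
4. ⟨T=-1; E={y↦thunk(1, ∅)}; St=[subR :: subR]⟩
5. ⟨T=y; E={y↦thunk(1, ∅)}; St=[subL(-1) :: subR]⟩
6. ⟨T=1; E=∅; St=[subL(-1) :: subR]⟩
7. ⟨T=((λy. ((λu. -1) 0)) (6 + 1)); E=∅; St=[subL(-2)]⟩
8. ⟨T=(λy. ((λu. -1) 0)); E=∅; St=[thunk :: subL(-2)]⟩
9. ⟨T=((λu. -1) 0); E={y↦thunk((6 + 1), ∅)}; St=[subL(-2)]⟩
10. ⟨T=(λu. -1); E={y↦thunk((6 + 1), ∅)}; St=[thunk :: subL(-2)]⟩
11. ⟨T=-1; E={u↦thunk(0, {y↦thunk((6 + 1), ∅)}), y↦thunk((6 + 1), ∅)}; St=[subL(-2)]⟩
→ final value -1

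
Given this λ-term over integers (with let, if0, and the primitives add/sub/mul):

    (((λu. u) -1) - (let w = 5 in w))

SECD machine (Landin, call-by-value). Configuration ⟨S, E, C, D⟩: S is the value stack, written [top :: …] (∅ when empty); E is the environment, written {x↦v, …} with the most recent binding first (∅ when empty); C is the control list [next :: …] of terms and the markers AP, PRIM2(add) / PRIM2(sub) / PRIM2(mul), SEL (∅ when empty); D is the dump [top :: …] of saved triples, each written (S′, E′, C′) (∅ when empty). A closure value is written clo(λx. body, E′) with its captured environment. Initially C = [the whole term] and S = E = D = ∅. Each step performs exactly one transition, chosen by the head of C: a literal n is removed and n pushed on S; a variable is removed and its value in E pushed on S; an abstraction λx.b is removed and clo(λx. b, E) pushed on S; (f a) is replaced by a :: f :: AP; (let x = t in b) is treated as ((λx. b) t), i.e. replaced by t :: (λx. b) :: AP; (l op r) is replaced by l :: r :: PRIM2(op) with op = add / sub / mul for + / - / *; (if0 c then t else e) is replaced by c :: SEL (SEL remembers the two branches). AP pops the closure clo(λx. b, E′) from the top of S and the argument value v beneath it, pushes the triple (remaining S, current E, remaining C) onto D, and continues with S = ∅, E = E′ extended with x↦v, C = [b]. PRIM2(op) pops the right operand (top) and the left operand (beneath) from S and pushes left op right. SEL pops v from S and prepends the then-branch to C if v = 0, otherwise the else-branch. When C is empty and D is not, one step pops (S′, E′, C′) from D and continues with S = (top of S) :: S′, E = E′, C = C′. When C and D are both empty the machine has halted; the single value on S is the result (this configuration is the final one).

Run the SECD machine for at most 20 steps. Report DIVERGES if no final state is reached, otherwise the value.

Answer: -6

Execution trace:
[0] ⟨S=∅; E=∅; C=[(((λu. u) -1) - (let w = 5 in w))]; D=∅⟩
[1] ⟨S=∅; E=∅; C=[((λu. u) -1) :: (let w = 5 in w) :: PRIM2(sub)]; D=∅⟩
[2] ⟨S=∅; E=∅; C=[-1 :: (λu. u) :: AP :: (let w = 5 in w) :: PRIM2(sub)]; D=∅⟩
[3] ⟨S=[-1]; E=∅; C=[(λu. u) :: AP :: (let w = 5 in w) :: PRIM2(sub)]; D=∅⟩
[4] ⟨S=[clo(λu. u, ∅) :: -1]; E=∅; C=[AP :: (let w = 5 in w) :: PRIM2(sub)]; D=∅⟩
[5] ⟨S=∅; E={u↦-1}; C=[u]; D=[(∅, ∅, [(let w = 5 in w) :: PRIM2(sub)])]⟩
[6] ⟨S=[-1]; E={u↦-1}; C=∅; D=[(∅, ∅, [(let w = 5 in w) :: PRIM2(sub)])]⟩
[7] ⟨S=[-1]; E=∅; C=[(let w = 5 in w) :: PRIM2(sub)]; D=∅⟩
[8] ⟨S=[-1]; E=∅; C=[5 :: (λw. w) :: AP :: PRIM2(sub)]; D=∅⟩
[9] ⟨S=[5 :: -1]; E=∅; C=[(λw. w) :: AP :: PRIM2(sub)]; D=∅⟩
[10] ⟨S=[clo(λw. w, ∅) :: 5 :: -1]; E=∅; C=[AP :: PRIM2(sub)]; D=∅⟩
[11] ⟨S=∅; E={w↦5}; C=[w]; D=[([-1], ∅, [PRIM2(sub)])]⟩
[12] ⟨S=[5]; E={w↦5}; C=∅; D=[([-1], ∅, [PRIM2(sub)])]⟩
[13] ⟨S=[5 :: -1]; E=∅; C=[PRIM2(sub)]; D=∅⟩
[14] ⟨S=[-6]; E=∅; C=∅; D=∅⟩
→ final value -6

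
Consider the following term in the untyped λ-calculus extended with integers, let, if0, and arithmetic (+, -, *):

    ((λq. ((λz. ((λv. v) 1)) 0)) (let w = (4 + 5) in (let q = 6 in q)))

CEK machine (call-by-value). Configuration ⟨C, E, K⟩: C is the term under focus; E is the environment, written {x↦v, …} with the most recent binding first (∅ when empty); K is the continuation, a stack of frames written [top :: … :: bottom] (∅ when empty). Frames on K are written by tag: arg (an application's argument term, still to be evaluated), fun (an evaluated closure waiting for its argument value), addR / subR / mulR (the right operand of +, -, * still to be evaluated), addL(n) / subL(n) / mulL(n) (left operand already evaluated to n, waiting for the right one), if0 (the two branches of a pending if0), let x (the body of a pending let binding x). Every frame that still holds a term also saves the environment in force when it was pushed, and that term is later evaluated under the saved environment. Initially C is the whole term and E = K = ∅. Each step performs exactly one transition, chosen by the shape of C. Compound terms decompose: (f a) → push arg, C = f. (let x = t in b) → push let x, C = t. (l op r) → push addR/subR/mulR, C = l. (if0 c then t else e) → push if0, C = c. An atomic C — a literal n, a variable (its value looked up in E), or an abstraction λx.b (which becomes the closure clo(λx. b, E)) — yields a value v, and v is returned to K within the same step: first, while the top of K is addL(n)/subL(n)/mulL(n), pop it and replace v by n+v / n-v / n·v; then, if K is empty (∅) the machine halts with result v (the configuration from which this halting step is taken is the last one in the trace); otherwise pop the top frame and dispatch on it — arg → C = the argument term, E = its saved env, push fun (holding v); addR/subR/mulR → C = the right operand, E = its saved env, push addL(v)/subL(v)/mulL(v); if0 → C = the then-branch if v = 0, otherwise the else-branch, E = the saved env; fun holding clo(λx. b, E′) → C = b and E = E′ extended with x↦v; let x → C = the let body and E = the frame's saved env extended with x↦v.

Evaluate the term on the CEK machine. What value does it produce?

Answer: 1

Machine steps:
0. <C=((λq. ((λz. ((λv. v) 1)) 0)) (let w = (4 + 5) in (let q = 6 in q))), E=∅, K=∅>
1. <C=(λq. ((λz. ((λv. v) 1)) 0)), E=∅, K=[arg]>
2. <C=(let w = (4 + 5) in (let q = 6 in q)), E=∅, K=[fun]>
3. <C=(4 + 5), E=∅, K=[let w :: fun]>
4. <C=4, E=∅, K=[addR :: let w :: fun]>
5. <C=5, E=∅, K=[addL(4) :: let w :: fun]>
6. <C=(let q = 6 in q), E={w↦9}, K=[fun]>
7. <C=6, E={w↦9}, K=[let q :: fun]>
8. <C=q, E={q↦6, w↦9}, K=[fun]>
9. <C=((λz. ((λv. v) 1)) 0), E={q↦6}, K=∅>
10. <C=(λz. ((λv. v) 1)), E={q↦6}, K=[arg]>
11. <C=0, E={q↦6}, K=[fun]>
12. <C=((λv. v) 1), E={z↦0, q↦6}, K=∅>
13. <C=(λv. v), E={z↦0, q↦6}, K=[arg]>
14. <C=1, E={z↦0, q↦6}, K=[fun]>
15. <C=v, E={v↦1, z↦0, q↦6}, K=∅>
→ final value 1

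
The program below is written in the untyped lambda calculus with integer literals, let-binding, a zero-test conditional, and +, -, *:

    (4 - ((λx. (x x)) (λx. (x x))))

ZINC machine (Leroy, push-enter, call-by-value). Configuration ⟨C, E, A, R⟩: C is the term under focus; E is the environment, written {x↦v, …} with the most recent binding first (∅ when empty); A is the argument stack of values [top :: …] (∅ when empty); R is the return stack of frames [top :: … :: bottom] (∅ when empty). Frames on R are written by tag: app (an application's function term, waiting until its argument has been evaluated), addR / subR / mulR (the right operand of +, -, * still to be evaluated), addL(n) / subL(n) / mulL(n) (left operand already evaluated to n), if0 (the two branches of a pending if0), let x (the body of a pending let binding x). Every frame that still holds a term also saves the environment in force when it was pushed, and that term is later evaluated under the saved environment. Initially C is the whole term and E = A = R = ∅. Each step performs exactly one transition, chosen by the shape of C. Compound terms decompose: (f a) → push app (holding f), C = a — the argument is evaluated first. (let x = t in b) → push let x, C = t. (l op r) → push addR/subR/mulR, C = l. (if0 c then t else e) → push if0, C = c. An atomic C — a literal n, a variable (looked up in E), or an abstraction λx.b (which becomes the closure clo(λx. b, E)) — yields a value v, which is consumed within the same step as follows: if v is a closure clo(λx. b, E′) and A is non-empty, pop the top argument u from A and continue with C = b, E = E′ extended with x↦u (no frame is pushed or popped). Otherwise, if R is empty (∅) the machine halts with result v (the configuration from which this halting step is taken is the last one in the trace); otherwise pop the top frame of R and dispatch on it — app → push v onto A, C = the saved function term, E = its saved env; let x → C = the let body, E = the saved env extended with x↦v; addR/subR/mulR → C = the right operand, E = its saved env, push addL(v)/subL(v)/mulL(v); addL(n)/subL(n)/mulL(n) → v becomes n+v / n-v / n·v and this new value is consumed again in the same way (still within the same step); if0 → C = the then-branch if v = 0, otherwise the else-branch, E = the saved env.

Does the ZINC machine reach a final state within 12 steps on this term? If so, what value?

t=0: [C=(4 - ((λx. (x x)) (λx. (x x)))) | E=∅ | A=∅ | R=∅]
t=1: [C=4 | E=∅ | A=∅ | R=[subR]]
t=2: [C=((λx. (x x)) (λx. (x x))) | E=∅ | A=∅ | R=[subL(4)]]
t=3: [C=(λx. (x x)) | E=∅ | A=∅ | R=[app :: subL(4)]]
t=4: [C=(λx. (x x)) | E=∅ | A=[clo(λx. (x x), ∅)] | R=[subL(4)]]
t=5: [C=(x x) | E={x↦clo(λx. (x x), ∅)} | A=∅ | R=[subL(4)]]
t=6: [C=x | E={x↦clo(λx. (x x), ∅)} | A=∅ | R=[app :: subL(4)]]
t=7: [C=x | E={x↦clo(λx. (x x), ∅)} | A=[clo(λx. (x x), ∅)] | R=[subL(4)]]
… configuration repeats with period 3 (steps 5–7 recur indefinitely) …

Answer: DIVERGES (no final state within 12 steps)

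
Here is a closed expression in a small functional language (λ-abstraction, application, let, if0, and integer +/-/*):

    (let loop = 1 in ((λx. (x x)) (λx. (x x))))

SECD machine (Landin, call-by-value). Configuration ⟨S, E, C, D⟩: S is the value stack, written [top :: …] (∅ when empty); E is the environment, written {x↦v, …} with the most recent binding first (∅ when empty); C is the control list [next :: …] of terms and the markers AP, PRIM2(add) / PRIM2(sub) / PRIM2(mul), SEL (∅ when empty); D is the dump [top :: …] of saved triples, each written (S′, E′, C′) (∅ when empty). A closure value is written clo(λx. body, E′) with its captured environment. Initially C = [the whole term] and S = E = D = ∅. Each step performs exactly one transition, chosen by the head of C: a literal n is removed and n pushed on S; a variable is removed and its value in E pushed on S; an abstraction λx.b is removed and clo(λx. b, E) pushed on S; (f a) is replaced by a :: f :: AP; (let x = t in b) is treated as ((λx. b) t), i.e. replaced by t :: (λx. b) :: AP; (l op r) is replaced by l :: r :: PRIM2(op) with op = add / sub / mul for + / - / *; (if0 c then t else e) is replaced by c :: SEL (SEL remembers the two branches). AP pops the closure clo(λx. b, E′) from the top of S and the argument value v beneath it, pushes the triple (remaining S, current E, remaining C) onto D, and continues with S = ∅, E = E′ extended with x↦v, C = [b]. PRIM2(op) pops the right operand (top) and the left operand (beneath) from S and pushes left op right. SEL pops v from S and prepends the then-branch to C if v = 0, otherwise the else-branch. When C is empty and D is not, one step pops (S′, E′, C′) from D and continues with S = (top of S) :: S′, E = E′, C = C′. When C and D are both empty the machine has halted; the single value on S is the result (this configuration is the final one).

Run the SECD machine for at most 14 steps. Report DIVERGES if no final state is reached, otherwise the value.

Answer: DIVERGES (no final state within 14 steps)

Execution trace:
step 0: ⟨S=∅; E=∅; C=[(let loop = 1 in ((λx. (x x)) (λx. (x x))))]; D=∅⟩
step 1: ⟨S=∅; E=∅; C=[1 :: (λloop. ((λx. (x x)) (λx. (x x)))) :: AP]; D=∅⟩
step 2: ⟨S=[1]; E=∅; C=[(λloop. ((λx. (x x)) (λx. (x x)))) :: AP]; D=∅⟩
step 3: ⟨S=[clo(λloop. ((λx. (x x)) (λx. (x x))), ∅) :: 1]; E=∅; C=[AP]; D=∅⟩
step 4: ⟨S=∅; E={loop↦1}; C=[((λx. (x x)) (λx. (x x)))]; D=[(∅, ∅, ∅)]⟩
step 5: ⟨S=∅; E={loop↦1}; C=[(λx. (x x)) :: (λx. (x x)) :: AP]; D=[(∅, ∅, ∅)]⟩
step 6: ⟨S=[clo(λx. (x x), {loop↦1})]; E={loop↦1}; C=[(λx. (x x)) :: AP]; D=[(∅, ∅, ∅)]⟩
step 7: ⟨S=[clo(λx. (x x), {loop↦1}) :: clo(λx. (x x), {loop↦1})]; E={loop↦1}; C=[AP]; D=[(∅, ∅, ∅)]⟩
step 8: ⟨S=∅; E={x↦clo(λx. (x x), {loop↦1}), loop↦1}; C=[(x x)]; D=[(∅, {loop↦1}, ∅) :: (∅, ∅, ∅)]⟩
step 9: ⟨S=∅; E={x↦clo(λx. (x x), {loop↦1}), loop↦1}; C=[x :: x :: AP]; D=[(∅, {loop↦1}, ∅) :: (∅, ∅, ∅)]⟩
step 10: ⟨S=[clo(λx. (x x), {loop↦1})]; E={x↦clo(λx. (x x), {loop↦1}), loop↦1}; C=[x :: AP]; D=[(∅, {loop↦1}, ∅) :: (∅, ∅, ∅)]⟩
step 11: ⟨S=[clo(λx. (x x), {loop↦1}) :: clo(λx. (x x), {loop↦1})]; E={x↦clo(λx. (x x), {loop↦1}), loop↦1}; C=[AP]; D=[(∅, {loop↦1}, ∅) :: (∅, ∅, ∅)]⟩
step 12: ⟨S=∅; E={x↦clo(λx. (x x), {loop↦1}), loop↦1}; C=[(x x)]; D=[(∅, {x↦clo(λx. (x x), {loop↦1}), loop↦1}, ∅) :: (∅, {loop↦1}, ∅) :: (∅, ∅, ∅)]⟩
step 13: ⟨S=∅; E={x↦clo(λx. (x x), {loop↦1}), loop↦1}; C=[x :: x :: AP]; D=[(∅, {x↦clo(λx. (x x), {loop↦1}), loop↦1}, ∅) :: (∅, {loop↦1}, ∅) :: (∅, ∅, ∅)]⟩
step 14: ⟨S=[clo(λx. (x x), {loop↦1})]; E={x↦clo(λx. (x x), {loop↦1}), loop↦1}; C=[x :: AP]; D=[(∅, {x↦clo(λx. (x x), {loop↦1}), loop↦1}, ∅) :: (∅, {loop↦1}, ∅) :: (∅, ∅, ∅)]⟩
→ 14 transitions taken and the configuration is still not final: no result within 14 steps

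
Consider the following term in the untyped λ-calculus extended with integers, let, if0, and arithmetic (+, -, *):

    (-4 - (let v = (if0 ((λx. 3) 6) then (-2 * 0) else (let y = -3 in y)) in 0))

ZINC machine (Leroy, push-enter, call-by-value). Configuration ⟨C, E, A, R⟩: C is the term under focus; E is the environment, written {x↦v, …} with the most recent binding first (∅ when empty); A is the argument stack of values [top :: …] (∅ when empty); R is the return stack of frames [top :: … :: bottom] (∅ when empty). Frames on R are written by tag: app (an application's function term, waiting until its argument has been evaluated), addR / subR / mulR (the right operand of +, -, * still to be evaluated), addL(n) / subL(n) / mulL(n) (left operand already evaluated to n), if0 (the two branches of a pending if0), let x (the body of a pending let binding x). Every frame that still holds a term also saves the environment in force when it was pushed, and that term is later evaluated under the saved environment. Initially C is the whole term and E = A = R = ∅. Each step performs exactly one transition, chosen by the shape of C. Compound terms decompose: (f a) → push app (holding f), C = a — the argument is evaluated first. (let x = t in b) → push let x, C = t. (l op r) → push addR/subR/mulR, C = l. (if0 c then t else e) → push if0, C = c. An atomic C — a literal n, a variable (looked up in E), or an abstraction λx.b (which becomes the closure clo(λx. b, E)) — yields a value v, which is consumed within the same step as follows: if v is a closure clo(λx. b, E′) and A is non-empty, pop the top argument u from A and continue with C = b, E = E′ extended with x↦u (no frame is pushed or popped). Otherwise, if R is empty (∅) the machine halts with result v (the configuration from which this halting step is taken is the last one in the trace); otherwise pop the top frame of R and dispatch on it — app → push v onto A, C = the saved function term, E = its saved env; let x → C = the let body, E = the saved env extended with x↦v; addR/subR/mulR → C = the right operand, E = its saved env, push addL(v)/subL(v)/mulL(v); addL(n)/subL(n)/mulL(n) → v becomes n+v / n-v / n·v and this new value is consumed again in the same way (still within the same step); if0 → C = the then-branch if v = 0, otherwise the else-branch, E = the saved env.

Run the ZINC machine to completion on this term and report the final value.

step 0: ⟨C=(-4 - (let v = (if0 ((λx. 3) 6) then (-2 * 0) else (let y = -3 in y)) in 0)); E=∅; A=∅; R=∅⟩
step 1: ⟨C=-4; E=∅; A=∅; R=[subR]⟩
step 2: ⟨C=(let v = (if0 ((λx. 3) 6) then (-2 * 0) else (let y = -3 in y)) in 0); E=∅; A=∅; R=[subL(-4)]⟩
step 3: ⟨C=(if0 ((λx. 3) 6) then (-2 * 0) else (let y = -3 in y)); E=∅; A=∅; R=[let v :: subL(-4)]⟩
step 4: ⟨C=((λx. 3) 6); E=∅; A=∅; R=[if0 :: let v :: subL(-4)]⟩
step 5: ⟨C=6; E=∅; A=∅; R=[app :: if0 :: let v :: subL(-4)]⟩
step 6: ⟨C=(λx. 3); E=∅; A=[6]; R=[if0 :: let v :: subL(-4)]⟩
step 7: ⟨C=3; E={x↦6}; A=∅; R=[if0 :: let v :: subL(-4)]⟩
step 8: ⟨C=(let y = -3 in y); E=∅; A=∅; R=[let v :: subL(-4)]⟩
step 9: ⟨C=-3; E=∅; A=∅; R=[let y :: let v :: subL(-4)]⟩
step 10: ⟨C=y; E={y↦-3}; A=∅; R=[let v :: subL(-4)]⟩
step 11: ⟨C=0; E={v↦-3}; A=∅; R=[subL(-4)]⟩
→ final value -4

Answer: -4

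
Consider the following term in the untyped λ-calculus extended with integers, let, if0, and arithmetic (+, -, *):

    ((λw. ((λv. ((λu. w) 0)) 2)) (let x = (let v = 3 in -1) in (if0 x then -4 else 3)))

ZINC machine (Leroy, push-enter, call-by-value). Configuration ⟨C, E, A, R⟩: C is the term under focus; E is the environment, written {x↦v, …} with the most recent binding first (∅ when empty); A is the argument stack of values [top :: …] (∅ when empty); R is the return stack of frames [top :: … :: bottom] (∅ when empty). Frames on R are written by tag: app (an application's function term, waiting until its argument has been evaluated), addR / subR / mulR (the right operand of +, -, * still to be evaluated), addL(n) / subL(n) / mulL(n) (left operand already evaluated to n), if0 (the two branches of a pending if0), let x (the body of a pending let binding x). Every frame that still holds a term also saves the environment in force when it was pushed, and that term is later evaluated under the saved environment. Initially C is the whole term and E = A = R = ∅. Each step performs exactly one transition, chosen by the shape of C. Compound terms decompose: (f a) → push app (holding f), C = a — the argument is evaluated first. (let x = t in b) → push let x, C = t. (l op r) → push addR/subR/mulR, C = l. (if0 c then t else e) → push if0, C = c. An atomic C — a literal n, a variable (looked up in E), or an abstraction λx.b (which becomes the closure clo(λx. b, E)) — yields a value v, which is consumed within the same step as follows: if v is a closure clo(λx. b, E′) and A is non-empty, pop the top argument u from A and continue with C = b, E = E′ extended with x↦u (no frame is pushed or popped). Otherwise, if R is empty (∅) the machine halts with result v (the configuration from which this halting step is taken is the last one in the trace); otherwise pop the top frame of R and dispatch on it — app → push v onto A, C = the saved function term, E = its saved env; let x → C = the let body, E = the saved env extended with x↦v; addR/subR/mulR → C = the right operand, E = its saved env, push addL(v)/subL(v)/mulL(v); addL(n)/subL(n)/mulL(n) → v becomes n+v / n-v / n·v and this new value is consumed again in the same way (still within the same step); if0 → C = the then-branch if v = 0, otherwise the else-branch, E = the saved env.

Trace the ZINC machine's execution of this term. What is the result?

Answer: 3

Derivation:
step 0: [C=((λw. ((λv. ((λu. w) 0)) 2)) (let x = (let v = 3 in -1) in (if0 x then -4 else 3))) | E=∅ | A=∅ | R=∅]
step 1: [C=(let x = (let v = 3 in -1) in (if0 x then -4 else 3)) | E=∅ | A=∅ | R=[app]]
step 2: [C=(let v = 3 in -1) | E=∅ | A=∅ | R=[let x :: app]]
step 3: [C=3 | E=∅ | A=∅ | R=[let v :: let x :: app]]
step 4: [C=-1 | E={v↦3} | A=∅ | R=[let x :: app]]
step 5: [C=(if0 x then -4 else 3) | E={x↦-1} | A=∅ | R=[app]]
step 6: [C=x | E={x↦-1} | A=∅ | R=[if0 :: app]]
step 7: [C=3 | E={x↦-1} | A=∅ | R=[app]]
step 8: [C=(λw. ((λv. ((λu. w) 0)) 2)) | E=∅ | A=[3] | R=∅]
step 9: [C=((λv. ((λu. w) 0)) 2) | E={w↦3} | A=∅ | R=∅]
step 10: [C=2 | E={w↦3} | A=∅ | R=[app]]
step 11: [C=(λv. ((λu. w) 0)) | E={w↦3} | A=[2] | R=∅]
step 12: [C=((λu. w) 0) | E={v↦2, w↦3} | A=∅ | R=∅]
step 13: [C=0 | E={v↦2, w↦3} | A=∅ | R=[app]]
step 14: [C=(λu. w) | E={v↦2, w↦3} | A=[0] | R=∅]
step 15: [C=w | E={u↦0, v↦2, w↦3} | A=∅ | R=∅]
→ final value 3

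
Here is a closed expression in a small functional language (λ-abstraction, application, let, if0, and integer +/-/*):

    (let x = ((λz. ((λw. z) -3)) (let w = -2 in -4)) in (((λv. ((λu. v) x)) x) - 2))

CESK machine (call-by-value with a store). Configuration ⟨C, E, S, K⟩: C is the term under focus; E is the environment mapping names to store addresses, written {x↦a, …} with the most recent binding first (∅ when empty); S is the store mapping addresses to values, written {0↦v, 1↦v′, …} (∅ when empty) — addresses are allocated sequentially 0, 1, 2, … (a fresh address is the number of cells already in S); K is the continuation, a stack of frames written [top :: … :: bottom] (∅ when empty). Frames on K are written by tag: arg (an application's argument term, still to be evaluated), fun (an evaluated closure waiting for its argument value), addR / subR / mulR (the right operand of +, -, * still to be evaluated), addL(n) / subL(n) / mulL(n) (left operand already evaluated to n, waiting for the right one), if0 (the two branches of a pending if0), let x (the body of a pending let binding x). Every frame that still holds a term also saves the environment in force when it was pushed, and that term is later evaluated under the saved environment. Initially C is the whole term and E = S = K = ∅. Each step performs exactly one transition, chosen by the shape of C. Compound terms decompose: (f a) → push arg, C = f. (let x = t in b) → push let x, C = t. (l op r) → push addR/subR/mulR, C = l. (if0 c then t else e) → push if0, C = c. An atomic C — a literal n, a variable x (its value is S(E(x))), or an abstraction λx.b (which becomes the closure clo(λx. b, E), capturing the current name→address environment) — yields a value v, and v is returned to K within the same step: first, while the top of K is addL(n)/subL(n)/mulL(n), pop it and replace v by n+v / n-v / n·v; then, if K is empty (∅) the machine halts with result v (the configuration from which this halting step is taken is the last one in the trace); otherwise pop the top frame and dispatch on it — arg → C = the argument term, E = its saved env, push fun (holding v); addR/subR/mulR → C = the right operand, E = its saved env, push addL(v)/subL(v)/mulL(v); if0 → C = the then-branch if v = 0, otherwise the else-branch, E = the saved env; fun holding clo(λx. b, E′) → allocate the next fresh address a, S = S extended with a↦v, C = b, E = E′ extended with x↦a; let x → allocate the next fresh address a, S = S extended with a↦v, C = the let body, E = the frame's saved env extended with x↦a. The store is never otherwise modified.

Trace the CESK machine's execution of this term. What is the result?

Answer: -6

Machine steps:
0. ⟨C=(let x = ((λz. ((λw. z) -3)) (let w = -2 in -4)) in (((λv. ((λu. v) x)) x) - 2)); E=∅; S=∅; K=∅⟩
1. ⟨C=((λz. ((λw. z) -3)) (let w = -2 in -4)); E=∅; S=∅; K=[let x]⟩
2. ⟨C=(λz. ((λw. z) -3)); E=∅; S=∅; K=[arg :: let x]⟩
3. ⟨C=(let w = -2 in -4); E=∅; S=∅; K=[fun :: let x]⟩
4. ⟨C=-2; E=∅; S=∅; K=[let w :: fun :: let x]⟩
5. ⟨C=-4; E={w↦0}; S={0↦-2}; K=[fun :: let x]⟩
6. ⟨C=((λw. z) -3); E={z↦1}; S={0↦-2, 1↦-4}; K=[let x]⟩
7. ⟨C=(λw. z); E={z↦1}; S={0↦-2, 1↦-4}; K=[arg :: let x]⟩
8. ⟨C=-3; E={z↦1}; S={0↦-2, 1↦-4}; K=[fun :: let x]⟩
9. ⟨C=z; E={w↦2, z↦1}; S={0↦-2, 1↦-4, 2↦-3}; K=[let x]⟩
10. ⟨C=(((λv. ((λu. v) x)) x) - 2); E={x↦3}; S={0↦-2, 1↦-4, 2↦-3, 3↦-4}; K=∅⟩
11. ⟨C=((λv. ((λu. v) x)) x); E={x↦3}; S={0↦-2, 1↦-4, 2↦-3, 3↦-4}; K=[subR]⟩
12. ⟨C=(λv. ((λu. v) x)); E={x↦3}; S={0↦-2, 1↦-4, 2↦-3, 3↦-4}; K=[arg :: subR]⟩
13. ⟨C=x; E={x↦3}; S={0↦-2, 1↦-4, 2↦-3, 3↦-4}; K=[fun :: subR]⟩
14. ⟨C=((λu. v) x); E={v↦4, x↦3}; S={0↦-2, 1↦-4, 2↦-3, 3↦-4, 4↦-4}; K=[subR]⟩
15. ⟨C=(λu. v); E={v↦4, x↦3}; S={0↦-2, 1↦-4, 2↦-3, 3↦-4, 4↦-4}; K=[arg :: subR]⟩
16. ⟨C=x; E={v↦4, x↦3}; S={0↦-2, 1↦-4, 2↦-3, 3↦-4, 4↦-4}; K=[fun :: subR]⟩
17. ⟨C=v; E={u↦5, v↦4, x↦3}; S={0↦-2, 1↦-4, 2↦-3, 3↦-4, 4↦-4, 5↦-4}; K=[subR]⟩
18. ⟨C=2; E={x↦3}; S={0↦-2, 1↦-4, 2↦-3, 3↦-4, 4↦-4, 5↦-4}; K=[subL(-4)]⟩
→ final value -6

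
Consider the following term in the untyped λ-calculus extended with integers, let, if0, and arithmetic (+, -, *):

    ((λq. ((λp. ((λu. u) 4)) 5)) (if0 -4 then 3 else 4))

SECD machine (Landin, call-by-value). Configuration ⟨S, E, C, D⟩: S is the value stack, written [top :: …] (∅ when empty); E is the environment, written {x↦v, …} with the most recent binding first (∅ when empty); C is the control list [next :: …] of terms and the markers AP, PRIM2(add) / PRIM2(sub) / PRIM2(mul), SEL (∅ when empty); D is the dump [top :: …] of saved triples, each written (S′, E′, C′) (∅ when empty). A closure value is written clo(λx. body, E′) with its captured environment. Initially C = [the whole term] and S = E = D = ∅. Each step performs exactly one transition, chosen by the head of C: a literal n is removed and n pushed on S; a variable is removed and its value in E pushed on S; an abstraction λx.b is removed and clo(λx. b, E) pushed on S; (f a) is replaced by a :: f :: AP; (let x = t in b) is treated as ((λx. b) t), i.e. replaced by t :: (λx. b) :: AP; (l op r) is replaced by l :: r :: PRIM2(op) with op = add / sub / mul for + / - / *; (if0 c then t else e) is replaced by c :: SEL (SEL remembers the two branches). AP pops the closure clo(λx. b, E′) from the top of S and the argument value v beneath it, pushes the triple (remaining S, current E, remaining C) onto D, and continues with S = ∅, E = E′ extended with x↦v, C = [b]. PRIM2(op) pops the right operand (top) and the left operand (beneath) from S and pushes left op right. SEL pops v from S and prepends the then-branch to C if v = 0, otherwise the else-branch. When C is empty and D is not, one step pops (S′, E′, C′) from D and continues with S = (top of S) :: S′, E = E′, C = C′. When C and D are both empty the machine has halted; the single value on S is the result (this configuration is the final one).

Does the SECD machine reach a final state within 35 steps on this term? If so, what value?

Answer: 4

Execution trace:
0. <S=∅, E=∅, C=[((λq. ((λp. ((λu. u) 4)) 5)) (if0 -4 then 3 else 4))], D=∅>
1. <S=∅, E=∅, C=[(if0 -4 then 3 else 4) :: (λq. ((λp. ((λu. u) 4)) 5)) :: AP], D=∅>
2. <S=∅, E=∅, C=[-4 :: SEL :: (λq. ((λp. ((λu. u) 4)) 5)) :: AP], D=∅>
3. <S=[-4], E=∅, C=[SEL :: (λq. ((λp. ((λu. u) 4)) 5)) :: AP], D=∅>
4. <S=∅, E=∅, C=[4 :: (λq. ((λp. ((λu. u) 4)) 5)) :: AP], D=∅>
5. <S=[4], E=∅, C=[(λq. ((λp. ((λu. u) 4)) 5)) :: AP], D=∅>
6. <S=[clo(λq. ((λp. ((λu. u) 4)) 5), ∅) :: 4], E=∅, C=[AP], D=∅>
7. <S=∅, E={q↦4}, C=[((λp. ((λu. u) 4)) 5)], D=[(∅, ∅, ∅)]>
8. <S=∅, E={q↦4}, C=[5 :: (λp. ((λu. u) 4)) :: AP], D=[(∅, ∅, ∅)]>
9. <S=[5], E={q↦4}, C=[(λp. ((λu. u) 4)) :: AP], D=[(∅, ∅, ∅)]>
10. <S=[clo(λp. ((λu. u) 4), {q↦4}) :: 5], E={q↦4}, C=[AP], D=[(∅, ∅, ∅)]>
11. <S=∅, E={p↦5, q↦4}, C=[((λu. u) 4)], D=[(∅, {q↦4}, ∅) :: (∅, ∅, ∅)]>
12. <S=∅, E={p↦5, q↦4}, C=[4 :: (λu. u) :: AP], D=[(∅, {q↦4}, ∅) :: (∅, ∅, ∅)]>
13. <S=[4], E={p↦5, q↦4}, C=[(λu. u) :: AP], D=[(∅, {q↦4}, ∅) :: (∅, ∅, ∅)]>
14. <S=[clo(λu. u, {p↦5, q↦4}) :: 4], E={p↦5, q↦4}, C=[AP], D=[(∅, {q↦4}, ∅) :: (∅, ∅, ∅)]>
15. <S=∅, E={u↦4, p↦5, q↦4}, C=[u], D=[(∅, {p↦5, q↦4}, ∅) :: (∅, {q↦4}, ∅) :: (∅, ∅, ∅)]>
16. <S=[4], E={u↦4, p↦5, q↦4}, C=∅, D=[(∅, {p↦5, q↦4}, ∅) :: (∅, {q↦4}, ∅) :: (∅, ∅, ∅)]>
17. <S=[4], E={p↦5, q↦4}, C=∅, D=[(∅, {q↦4}, ∅) :: (∅, ∅, ∅)]>
18. <S=[4], E={q↦4}, C=∅, D=[(∅, ∅, ∅)]>
19. <S=[4], E=∅, C=∅, D=∅>
→ final value 4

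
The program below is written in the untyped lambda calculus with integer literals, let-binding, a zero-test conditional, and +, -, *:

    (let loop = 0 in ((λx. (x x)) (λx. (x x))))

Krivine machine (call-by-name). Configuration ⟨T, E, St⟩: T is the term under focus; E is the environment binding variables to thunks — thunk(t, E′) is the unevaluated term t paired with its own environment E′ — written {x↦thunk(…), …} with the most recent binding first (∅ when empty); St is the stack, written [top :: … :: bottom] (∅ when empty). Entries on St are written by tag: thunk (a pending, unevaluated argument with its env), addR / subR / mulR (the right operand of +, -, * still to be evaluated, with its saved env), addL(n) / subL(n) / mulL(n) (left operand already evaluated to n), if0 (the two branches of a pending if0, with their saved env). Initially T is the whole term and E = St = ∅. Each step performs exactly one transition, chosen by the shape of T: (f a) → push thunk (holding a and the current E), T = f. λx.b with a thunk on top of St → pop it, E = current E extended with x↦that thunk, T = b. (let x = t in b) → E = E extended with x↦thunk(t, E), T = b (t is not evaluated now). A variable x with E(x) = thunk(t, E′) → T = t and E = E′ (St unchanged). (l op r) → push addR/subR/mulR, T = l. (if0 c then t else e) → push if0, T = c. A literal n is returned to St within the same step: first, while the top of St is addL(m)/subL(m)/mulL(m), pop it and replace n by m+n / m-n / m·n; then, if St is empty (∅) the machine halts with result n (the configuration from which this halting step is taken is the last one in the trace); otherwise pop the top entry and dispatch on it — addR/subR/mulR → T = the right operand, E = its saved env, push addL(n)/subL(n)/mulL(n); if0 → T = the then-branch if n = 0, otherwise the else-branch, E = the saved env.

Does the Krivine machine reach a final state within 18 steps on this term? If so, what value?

[0] [T=(let loop = 0 in ((λx. (x x)) (λx. (x x)))) | E=∅ | St=∅]
[1] [T=((λx. (x x)) (λx. (x x))) | E={loop↦thunk(0, ∅)} | St=∅]
[2] [T=(λx. (x x)) | E={loop↦thunk(0, ∅)} | St=[thunk]]
[3] [T=(x x) | E={x↦thunk((λx. (x x)), {loop↦thunk(0, ∅)}), loop↦thunk(0, ∅)} | St=∅]
[4] [T=x | E={x↦thunk((λx. (x x)), {loop↦thunk(0, ∅)}), loop↦thunk(0, ∅)} | St=[thunk]]
[5] [T=(λx. (x x)) | E={loop↦thunk(0, ∅)} | St=[thunk]]
[6] [T=(x x) | E={x↦thunk(x, {x↦thunk((λx. (x x)), {loop↦thunk(0, ∅)}), loop↦thunk(0, ∅)}), loop↦thunk(0, ∅)} | St=∅]
[7] [T=x | E={x↦thunk(x, {x↦thunk((λx. (x x)), {loop↦thunk(0, ∅)}), loop↦thunk(0, ∅)}), loop↦thunk(0, ∅)} | St=[thunk]]
[8] [T=x | E={x↦thunk((λx. (x x)), {loop↦thunk(0, ∅)}), loop↦thunk(0, ∅)} | St=[thunk]]
[9] [T=(λx. (x x)) | E={loop↦thunk(0, ∅)} | St=[thunk]]
[10] [T=(x x) | E={x↦thunk(x, {x↦thunk(x, {x↦thunk((λx. (x x)), {loop↦thunk(0, ∅)}), loop↦thunk(0, ∅)}), loop↦thunk(0, ∅)}), loop↦thunk(0, ∅)} | St=∅]
[11] [T=x | E={x↦thunk(x, {x↦thunk(x, {x↦thunk((λx. (x x)), {loop↦thunk(0, ∅)}), loop↦thunk(0, ∅)}), loop↦thunk(0, ∅)}), loop↦thunk(0, ∅)} | St=[thunk]]
[12] [T=x | E={x↦thunk(x, {x↦thunk((λx. (x x)), {loop↦thunk(0, ∅)}), loop↦thunk(0, ∅)}), loop↦thunk(0, ∅)} | St=[thunk]]
[13] [T=x | E={x↦thunk((λx. (x x)), {loop↦thunk(0, ∅)}), loop↦thunk(0, ∅)} | St=[thunk]]
[14] [T=(λx. (x x)) | E={loop↦thunk(0, ∅)} | St=[thunk]]
[15] [T=(x x) | E={x↦thunk(x, {x↦thunk(x, {x↦thunk(x, {x↦thunk((λx. (x x)), {loop↦thunk(0, ∅)}), loop↦thunk(0, ∅)}), loop↦thunk(0, ∅)}), loop↦thunk(0, ∅)}), loop↦thunk(0, ∅)} | St=∅]
[16] [T=x | E={x↦thunk(x, {x↦thunk(x, {x↦thunk(x, {x↦thunk((λx. (x x)), {loop↦thunk(0, ∅)}), loop↦thunk(0, ∅)}), loop↦thunk(0, ∅)}), loop↦thunk(0, ∅)}), loop↦thunk(0, ∅)} | St=[thunk]]
[17] [T=x | E={x↦thunk(x, {x↦thunk(x, {x↦thunk((λx. (x x)), {loop↦thunk(0, ∅)}), loop↦thunk(0, ∅)}), loop↦thunk(0, ∅)}), loop↦thunk(0, ∅)} | St=[thunk]]
[18] [T=x | E={x↦thunk(x, {x↦thunk((λx. (x x)), {loop↦thunk(0, ∅)}), loop↦thunk(0, ∅)}), loop↦thunk(0, ∅)} | St=[thunk]]
→ 18 transitions taken and the configuration is still not final: no result within 18 steps

Answer: DIVERGES (no final state within 18 steps)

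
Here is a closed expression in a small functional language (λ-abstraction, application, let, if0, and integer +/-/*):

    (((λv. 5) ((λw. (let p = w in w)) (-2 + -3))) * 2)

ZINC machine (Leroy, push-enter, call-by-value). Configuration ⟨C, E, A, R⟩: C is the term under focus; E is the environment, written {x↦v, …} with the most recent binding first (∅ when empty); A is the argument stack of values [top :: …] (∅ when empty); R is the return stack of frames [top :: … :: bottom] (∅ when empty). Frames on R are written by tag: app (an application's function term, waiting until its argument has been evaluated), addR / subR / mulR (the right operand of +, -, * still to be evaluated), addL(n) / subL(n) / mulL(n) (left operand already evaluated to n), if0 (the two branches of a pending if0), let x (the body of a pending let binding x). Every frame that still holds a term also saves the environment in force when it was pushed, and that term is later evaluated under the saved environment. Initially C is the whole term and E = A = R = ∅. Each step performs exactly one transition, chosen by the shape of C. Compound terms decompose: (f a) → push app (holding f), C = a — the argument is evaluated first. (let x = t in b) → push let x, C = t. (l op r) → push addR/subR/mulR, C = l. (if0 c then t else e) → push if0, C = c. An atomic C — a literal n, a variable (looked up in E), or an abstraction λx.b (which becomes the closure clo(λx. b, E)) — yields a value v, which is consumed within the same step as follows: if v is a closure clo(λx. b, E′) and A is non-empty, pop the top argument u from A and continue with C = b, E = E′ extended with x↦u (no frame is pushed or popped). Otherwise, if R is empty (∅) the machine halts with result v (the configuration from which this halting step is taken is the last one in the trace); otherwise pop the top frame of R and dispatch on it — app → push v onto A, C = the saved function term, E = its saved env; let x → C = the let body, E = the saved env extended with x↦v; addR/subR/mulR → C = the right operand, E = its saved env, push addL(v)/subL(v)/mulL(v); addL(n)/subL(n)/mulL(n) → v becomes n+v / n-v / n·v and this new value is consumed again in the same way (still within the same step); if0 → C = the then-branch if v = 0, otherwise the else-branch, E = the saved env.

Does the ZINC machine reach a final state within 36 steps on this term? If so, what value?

Answer: 10

Machine steps:
[0] <C=(((λv. 5) ((λw. (let p = w in w)) (-2 + -3))) * 2), E=∅, A=∅, R=∅>
[1] <C=((λv. 5) ((λw. (let p = w in w)) (-2 + -3))), E=∅, A=∅, R=[mulR]>
[2] <C=((λw. (let p = w in w)) (-2 + -3)), E=∅, A=∅, R=[app :: mulR]>
[3] <C=(-2 + -3), E=∅, A=∅, R=[app :: app :: mulR]>
[4] <C=-2, E=∅, A=∅, R=[addR :: app :: app :: mulR]>
[5] <C=-3, E=∅, A=∅, R=[addL(-2) :: app :: app :: mulR]>
[6] <C=(λw. (let p = w in w)), E=∅, A=[-5], R=[app :: mulR]>
[7] <C=(let p = w in w), E={w↦-5}, A=∅, R=[app :: mulR]>
[8] <C=w, E={w↦-5}, A=∅, R=[let p :: app :: mulR]>
[9] <C=w, E={p↦-5, w↦-5}, A=∅, R=[app :: mulR]>
[10] <C=(λv. 5), E=∅, A=[-5], R=[mulR]>
[11] <C=5, E={v↦-5}, A=∅, R=[mulR]>
[12] <C=2, E=∅, A=∅, R=[mulL(5)]>
→ final value 10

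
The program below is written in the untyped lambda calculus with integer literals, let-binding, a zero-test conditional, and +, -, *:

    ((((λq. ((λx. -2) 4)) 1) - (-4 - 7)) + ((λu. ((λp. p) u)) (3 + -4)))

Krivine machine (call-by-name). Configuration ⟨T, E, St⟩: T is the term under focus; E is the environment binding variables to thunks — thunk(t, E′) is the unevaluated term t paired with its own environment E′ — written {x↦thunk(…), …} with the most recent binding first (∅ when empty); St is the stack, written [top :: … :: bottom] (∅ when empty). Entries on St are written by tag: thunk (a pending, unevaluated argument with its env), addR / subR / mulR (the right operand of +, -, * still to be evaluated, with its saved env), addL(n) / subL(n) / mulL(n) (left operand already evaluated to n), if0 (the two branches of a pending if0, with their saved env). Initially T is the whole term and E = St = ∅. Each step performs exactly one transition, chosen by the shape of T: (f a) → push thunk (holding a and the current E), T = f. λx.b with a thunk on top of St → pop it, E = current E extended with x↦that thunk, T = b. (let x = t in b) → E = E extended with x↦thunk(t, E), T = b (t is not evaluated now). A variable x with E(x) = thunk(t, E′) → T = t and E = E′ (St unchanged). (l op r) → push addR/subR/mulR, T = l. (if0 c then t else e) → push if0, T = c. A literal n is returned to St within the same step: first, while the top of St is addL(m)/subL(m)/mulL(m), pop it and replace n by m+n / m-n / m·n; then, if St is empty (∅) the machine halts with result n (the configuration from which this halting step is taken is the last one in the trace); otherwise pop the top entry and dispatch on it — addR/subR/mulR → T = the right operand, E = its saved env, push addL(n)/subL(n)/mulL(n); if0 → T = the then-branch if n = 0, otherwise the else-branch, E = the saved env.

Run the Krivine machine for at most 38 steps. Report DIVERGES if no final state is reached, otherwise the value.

t=0: <T=((((λq. ((λx. -2) 4)) 1) - (-4 - 7)) + ((λu. ((λp. p) u)) (3 + -4))), E=∅, St=∅>
t=1: <T=(((λq. ((λx. -2) 4)) 1) - (-4 - 7)), E=∅, St=[addR]>
t=2: <T=((λq. ((λx. -2) 4)) 1), E=∅, St=[subR :: addR]>
t=3: <T=(λq. ((λx. -2) 4)), E=∅, St=[thunk :: subR :: addR]>
t=4: <T=((λx. -2) 4), E={q↦thunk(1, ∅)}, St=[subR :: addR]>
t=5: <T=(λx. -2), E={q↦thunk(1, ∅)}, St=[thunk :: subR :: addR]>
t=6: <T=-2, E={x↦thunk(4, {q↦thunk(1, ∅)}), q↦thunk(1, ∅)}, St=[subR :: addR]>
t=7: <T=(-4 - 7), E=∅, St=[subL(-2) :: addR]>
t=8: <T=-4, E=∅, St=[subR :: subL(-2) :: addR]>
t=9: <T=7, E=∅, St=[subL(-4) :: subL(-2) :: addR]>
t=10: <T=((λu. ((λp. p) u)) (3 + -4)), E=∅, St=[addL(9)]>
t=11: <T=(λu. ((λp. p) u)), E=∅, St=[thunk :: addL(9)]>
t=12: <T=((λp. p) u), E={u↦thunk((3 + -4), ∅)}, St=[addL(9)]>
t=13: <T=(λp. p), E={u↦thunk((3 + -4), ∅)}, St=[thunk :: addL(9)]>
t=14: <T=p, E={p↦thunk(u, {u↦thunk((3 + -4), ∅)}), u↦thunk((3 + -4), ∅)}, St=[addL(9)]>
t=15: <T=u, E={u↦thunk((3 + -4), ∅)}, St=[addL(9)]>
t=16: <T=(3 + -4), E=∅, St=[addL(9)]>
t=17: <T=3, E=∅, St=[addR :: addL(9)]>
t=18: <T=-4, E=∅, St=[addL(3) :: addL(9)]>
→ final value 8

Answer: 8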